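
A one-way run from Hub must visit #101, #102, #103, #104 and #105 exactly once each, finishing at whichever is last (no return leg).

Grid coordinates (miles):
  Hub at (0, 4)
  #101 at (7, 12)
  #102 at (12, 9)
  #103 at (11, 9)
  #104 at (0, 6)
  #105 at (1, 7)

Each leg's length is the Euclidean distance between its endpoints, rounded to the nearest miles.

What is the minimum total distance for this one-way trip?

There are 5! = 120 possible orderings.
Hub→#101→#102→#103→#104→#105: 11+6+1+11+1 = 30
Hub→#101→#102→#103→#105→#104: 11+6+1+10+1 = 29
Hub→#101→#102→#104→#103→#105: 11+6+12+11+10 = 50
Hub→#101→#102→#104→#105→#103: 11+6+12+1+10 = 40
Hub→#101→#102→#105→#103→#104: 11+6+11+10+11 = 49
Hub→#101→#102→#105→#104→#103: 11+6+11+1+11 = 40
Hub→#101→#103→#102→#104→#105: 11+5+1+12+1 = 30
Hub→#101→#103→#102→#105→#104: 11+5+1+11+1 = 29
Hub→#101→#103→#104→#102→#105: 11+5+11+12+11 = 50
Hub→#101→#103→#104→#105→#102: 11+5+11+1+11 = 39
Hub→#101→#103→#105→#102→#104: 11+5+10+11+12 = 49
Hub→#101→#103→#105→#104→#102: 11+5+10+1+12 = 39
Hub→#101→#104→#102→#103→#105: 11+9+12+1+10 = 43
Hub→#101→#104→#102→#105→#103: 11+9+12+11+10 = 53
… (106 more)
Hub→#104→#105→#101→#103→#102: 2+1+8+5+1 = 17  ← best
The minimum is 17.
One shortest path: Hub → #104 → #105 → #101 → #103 → #102.

17 miles — the minimum one-way total.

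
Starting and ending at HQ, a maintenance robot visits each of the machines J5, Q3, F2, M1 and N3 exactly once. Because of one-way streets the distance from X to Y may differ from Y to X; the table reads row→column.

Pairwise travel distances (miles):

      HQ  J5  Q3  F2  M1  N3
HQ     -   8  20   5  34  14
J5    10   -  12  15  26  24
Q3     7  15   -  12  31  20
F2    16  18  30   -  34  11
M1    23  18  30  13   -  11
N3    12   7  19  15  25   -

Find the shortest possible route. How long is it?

HQ - J5 - Q3 - F2 - M1 - N3 - HQ: 8+12+12+34+11+12 = 89
HQ - J5 - Q3 - F2 - N3 - M1 - HQ: 8+12+12+11+25+23 = 91
HQ - J5 - Q3 - M1 - F2 - N3 - HQ: 8+12+31+13+11+12 = 87
HQ - J5 - Q3 - M1 - N3 - F2 - HQ: 8+12+31+11+15+16 = 93
HQ - J5 - Q3 - N3 - F2 - M1 - HQ: 8+12+20+15+34+23 = 112
HQ - J5 - Q3 - N3 - M1 - F2 - HQ: 8+12+20+25+13+16 = 94
HQ - J5 - F2 - Q3 - M1 - N3 - HQ: 8+15+30+31+11+12 = 107
HQ - J5 - F2 - Q3 - N3 - M1 - HQ: 8+15+30+20+25+23 = 121
HQ - J5 - F2 - M1 - Q3 - N3 - HQ: 8+15+34+30+20+12 = 119
HQ - J5 - F2 - M1 - N3 - Q3 - HQ: 8+15+34+11+19+7 = 94
HQ - J5 - F2 - N3 - Q3 - M1 - HQ: 8+15+11+19+31+23 = 107
HQ - J5 - F2 - N3 - M1 - Q3 - HQ: 8+15+11+25+30+7 = 96
HQ - J5 - M1 - Q3 - F2 - N3 - HQ: 8+26+30+12+11+12 = 99
HQ - J5 - M1 - Q3 - N3 - F2 - HQ: 8+26+30+20+15+16 = 115
… (106 more)
HQ - F2 - M1 - N3 - J5 - Q3 - HQ: 5+34+11+7+12+7 = 76  ← best
The minimum is 76.
One optimal route: HQ → F2 → M1 → N3 → J5 → Q3 → HQ.

Minimum total distance: 76 miles.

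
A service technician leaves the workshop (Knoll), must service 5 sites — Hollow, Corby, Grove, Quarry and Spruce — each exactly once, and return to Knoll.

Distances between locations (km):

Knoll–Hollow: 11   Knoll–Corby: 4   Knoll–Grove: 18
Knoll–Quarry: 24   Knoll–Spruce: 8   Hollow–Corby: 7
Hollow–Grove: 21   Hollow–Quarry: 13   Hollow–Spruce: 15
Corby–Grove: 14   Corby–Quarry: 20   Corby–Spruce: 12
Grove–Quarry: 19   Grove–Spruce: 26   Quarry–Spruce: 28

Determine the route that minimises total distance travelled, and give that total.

Knoll-Hollow-Corby-Grove-Quarry-Spruce-Knoll: 11+7+14+19+28+8 = 87
Knoll-Hollow-Corby-Grove-Spruce-Quarry-Knoll: 11+7+14+26+28+24 = 110
Knoll-Hollow-Corby-Quarry-Grove-Spruce-Knoll: 11+7+20+19+26+8 = 91
Knoll-Hollow-Corby-Quarry-Spruce-Grove-Knoll: 11+7+20+28+26+18 = 110
Knoll-Hollow-Corby-Spruce-Grove-Quarry-Knoll: 11+7+12+26+19+24 = 99
Knoll-Hollow-Corby-Spruce-Quarry-Grove-Knoll: 11+7+12+28+19+18 = 95
Knoll-Hollow-Grove-Corby-Quarry-Spruce-Knoll: 11+21+14+20+28+8 = 102
Knoll-Hollow-Grove-Corby-Spruce-Quarry-Knoll: 11+21+14+12+28+24 = 110
Knoll-Hollow-Grove-Quarry-Corby-Spruce-Knoll: 11+21+19+20+12+8 = 91
Knoll-Hollow-Grove-Quarry-Spruce-Corby-Knoll: 11+21+19+28+12+4 = 95
Knoll-Hollow-Grove-Spruce-Corby-Quarry-Knoll: 11+21+26+12+20+24 = 114
Knoll-Hollow-Grove-Spruce-Quarry-Corby-Knoll: 11+21+26+28+20+4 = 110
Knoll-Hollow-Quarry-Corby-Grove-Spruce-Knoll: 11+13+20+14+26+8 = 92
Knoll-Hollow-Quarry-Corby-Spruce-Grove-Knoll: 11+13+20+12+26+18 = 100
… (46 more)
Knoll-Corby-Grove-Quarry-Hollow-Spruce-Knoll: 4+14+19+13+15+8 = 73  ← best
The minimum is 73.
One optimal route: Knoll → Corby → Grove → Quarry → Hollow → Spruce → Knoll (or its reverse).

Minimum total distance: 73 km.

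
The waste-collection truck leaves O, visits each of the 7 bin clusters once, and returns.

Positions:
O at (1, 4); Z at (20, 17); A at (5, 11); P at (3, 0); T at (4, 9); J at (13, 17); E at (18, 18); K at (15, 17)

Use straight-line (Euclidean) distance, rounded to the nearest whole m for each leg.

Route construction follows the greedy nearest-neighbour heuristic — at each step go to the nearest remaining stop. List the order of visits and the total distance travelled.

From O: distances to unvisited — P=4, T=6, A=8, J=18, K=19, E=22, Z=23. Nearest is P (4).
From P: distances to unvisited — T=9, A=11, J=20, K=21, E=23, Z=24. Nearest is T (9).
From T: distances to unvisited — A=2, J=12, K=14, E=17, Z=18. Nearest is A (2).
From A: distances to unvisited — J=10, K=12, E=15, Z=16. Nearest is J (10).
From J: distances to unvisited — K=2, E=5, Z=7. Nearest is K (2).
From K: distances to unvisited — E=3, Z=5. Nearest is E (3).
From E: distances to unvisited — Z=2. Nearest is Z (2).
Return Z→O: 23.
Total = 4 + 9 + 2 + 10 + 2 + 3 + 2 + 23 = 55.

Total distance 55 m via the nearest-neighbour route O → P → T → A → J → K → E → Z → O.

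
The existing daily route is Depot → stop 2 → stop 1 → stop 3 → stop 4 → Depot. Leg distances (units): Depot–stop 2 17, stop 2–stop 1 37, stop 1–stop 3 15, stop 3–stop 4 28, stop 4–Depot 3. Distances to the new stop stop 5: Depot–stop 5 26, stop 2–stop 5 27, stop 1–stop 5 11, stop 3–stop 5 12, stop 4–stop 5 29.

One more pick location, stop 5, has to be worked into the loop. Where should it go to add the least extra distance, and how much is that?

Insertion cost between consecutive stops i–j is d(i,stop 5) + d(stop 5,j) − d(i,j):
  between Depot and stop 2: 26 + 27 − 17 = 36
  between stop 2 and stop 1: 27 + 11 − 37 = 1
  between stop 1 and stop 3: 11 + 12 − 15 = 8
  between stop 3 and stop 4: 12 + 29 − 28 = 13
  between stop 4 and Depot: 29 + 26 − 3 = 52
Cheapest insertion is between stop 2 and stop 1, adding 1.
New total = 100 + 1 = 101.

Adding 1 by placing stop 5 on the stop 2–stop 1 leg.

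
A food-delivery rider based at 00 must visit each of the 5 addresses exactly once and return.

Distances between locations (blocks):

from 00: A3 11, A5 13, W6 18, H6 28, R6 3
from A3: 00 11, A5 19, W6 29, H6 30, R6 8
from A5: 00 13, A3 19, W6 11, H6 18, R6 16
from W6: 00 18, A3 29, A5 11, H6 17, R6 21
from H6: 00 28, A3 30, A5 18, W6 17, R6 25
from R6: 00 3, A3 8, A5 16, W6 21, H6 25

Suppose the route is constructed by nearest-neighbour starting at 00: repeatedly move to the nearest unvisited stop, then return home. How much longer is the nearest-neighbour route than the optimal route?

00: R6=3, A3=11, A5=13, W6=18, H6=28 ⇒ R6
R6: A3=8, A5=16, W6=21, H6=25 ⇒ A3
A3: A5=19, W6=29, H6=30 ⇒ A5
A5: W6=11, H6=18 ⇒ W6
W6: H6=17 ⇒ H6
NN route 00 → R6 → A3 → A5 → W6 → H6 → 00 costs 86.
Optimal: 00 → A5 → W6 → H6 → A3 → R6 → 00 costs 82 (by enumerating all 60 distinct tours).
Excess = 86 − 82 = 4.

The nearest-neighbour route is 4 blocks longer than optimal.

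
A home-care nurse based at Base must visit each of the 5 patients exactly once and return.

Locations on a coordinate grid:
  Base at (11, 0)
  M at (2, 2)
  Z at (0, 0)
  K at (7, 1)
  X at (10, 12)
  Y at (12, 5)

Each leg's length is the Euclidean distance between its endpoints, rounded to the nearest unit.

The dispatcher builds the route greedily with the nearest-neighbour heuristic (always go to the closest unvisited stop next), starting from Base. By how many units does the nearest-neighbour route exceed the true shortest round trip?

5 longer than the optimal tour.

From Base: K=4, Y=5, M=9, Z=11, X=12 → choose K (4).
From K: M=5, Y=6, Z=7, X=11 → choose M (5).
From M: Z=3, Y=10, X=13 → choose Z (3).
From Z: Y=13, X=16 → choose Y (13).
From Y: X=7 → choose X (7).
NN route Base → K → M → Z → Y → X → Base costs 44.
Optimal: Base → K → Z → M → X → Y → Base costs 39 (by enumerating all 60 distinct tours).
Excess = 44 − 39 = 5.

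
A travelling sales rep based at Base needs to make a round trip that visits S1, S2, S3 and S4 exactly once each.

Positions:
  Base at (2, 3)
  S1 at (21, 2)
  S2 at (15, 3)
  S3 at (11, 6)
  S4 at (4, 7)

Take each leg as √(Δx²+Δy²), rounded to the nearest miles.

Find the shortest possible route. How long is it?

There are 12 distinct closed tours to check (reversals are equivalent).
Base-S1-S2-S3-S4-Base: 19+6+5+7+4 = 41
Base-S1-S2-S4-S3-Base: 19+6+12+7+9 = 53
Base-S1-S3-S2-S4-Base: 19+11+5+12+4 = 51
Base-S1-S3-S4-S2-Base: 19+11+7+12+13 = 62
Base-S1-S4-S2-S3-Base: 19+18+12+5+9 = 63
Base-S1-S4-S3-S2-Base: 19+18+7+5+13 = 62
Base-S2-S1-S3-S4-Base: 13+6+11+7+4 = 41
Base-S2-S1-S4-S3-Base: 13+6+18+7+9 = 53
Base-S2-S3-S1-S4-Base: 13+5+11+18+4 = 51
Base-S2-S4-S1-S3-Base: 13+12+18+11+9 = 63
Base-S3-S1-S2-S4-Base: 9+11+6+12+4 = 42
Base-S3-S2-S1-S4-Base: 9+5+6+18+4 = 42
The minimum is 41.
One optimal route: Base → S1 → S2 → S3 → S4 → Base (or its reverse).

Minimum total distance: 41 miles.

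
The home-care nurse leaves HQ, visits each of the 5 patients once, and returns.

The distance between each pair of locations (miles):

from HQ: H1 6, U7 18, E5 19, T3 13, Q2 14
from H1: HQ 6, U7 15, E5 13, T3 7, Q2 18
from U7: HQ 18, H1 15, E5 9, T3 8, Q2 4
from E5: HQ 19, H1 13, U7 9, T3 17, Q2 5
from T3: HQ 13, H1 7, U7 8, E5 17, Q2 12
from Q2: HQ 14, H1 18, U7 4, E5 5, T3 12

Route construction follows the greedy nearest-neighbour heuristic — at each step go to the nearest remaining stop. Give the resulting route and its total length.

At HQ the remaining stops are H1 6, T3 13, Q2 14, U7 18, E5 19; go to H1.
At H1 the remaining stops are T3 7, E5 13, U7 15, Q2 18; go to T3.
At T3 the remaining stops are U7 8, Q2 12, E5 17; go to U7.
At U7 the remaining stops are Q2 4, E5 9; go to Q2.
At Q2 the remaining stops are E5 5; go to E5.
Return E5→HQ: 19.
Total = 6 + 7 + 8 + 4 + 5 + 19 = 49.

49 miles along HQ → H1 → T3 → U7 → Q2 → E5 → HQ.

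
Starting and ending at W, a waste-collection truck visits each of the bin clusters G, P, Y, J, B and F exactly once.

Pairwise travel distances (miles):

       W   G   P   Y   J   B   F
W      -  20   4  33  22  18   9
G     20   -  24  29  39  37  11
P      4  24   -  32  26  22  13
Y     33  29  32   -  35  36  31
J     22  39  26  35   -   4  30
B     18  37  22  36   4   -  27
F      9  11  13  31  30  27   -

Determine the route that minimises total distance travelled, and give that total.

Shortest round trip = 114 miles.

There are 360 distinct closed tours to check (reversals are equivalent).
W - G - P - Y - J - B - F - W: 20+24+32+35+4+27+9 = 151
W - G - P - Y - J - F - B - W: 20+24+32+35+30+27+18 = 186
W - G - P - Y - B - J - F - W: 20+24+32+36+4+30+9 = 155
W - G - P - Y - B - F - J - W: 20+24+32+36+27+30+22 = 191
W - G - P - Y - F - J - B - W: 20+24+32+31+30+4+18 = 159
W - G - P - Y - F - B - J - W: 20+24+32+31+27+4+22 = 160
W - G - P - J - Y - B - F - W: 20+24+26+35+36+27+9 = 177
W - G - P - J - Y - F - B - W: 20+24+26+35+31+27+18 = 181
… (352 more)
W - P - B - J - Y - G - F - W: 4+22+4+35+29+11+9 = 114  ← best
The minimum is 114.
One optimal route: W → P → B → J → Y → G → F → W (or its reverse).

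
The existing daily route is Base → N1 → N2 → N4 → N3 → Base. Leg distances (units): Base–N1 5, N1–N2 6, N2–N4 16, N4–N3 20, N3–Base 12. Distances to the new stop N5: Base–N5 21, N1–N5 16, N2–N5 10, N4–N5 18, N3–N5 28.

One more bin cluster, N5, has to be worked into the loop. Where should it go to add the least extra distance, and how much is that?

Insertion cost between consecutive stops i–j is d(i,N5) + d(N5,j) − d(i,j):
  between Base and N1: 21 + 16 − 5 = 32
  between N1 and N2: 16 + 10 − 6 = 20
  between N2 and N4: 10 + 18 − 16 = 12
  between N4 and N3: 18 + 28 − 20 = 26
  between N3 and Base: 28 + 21 − 12 = 37
Cheapest insertion is between N2 and N4, adding 12.
New total = 59 + 12 = 71.

+12 — insert N5 between N2 and N4.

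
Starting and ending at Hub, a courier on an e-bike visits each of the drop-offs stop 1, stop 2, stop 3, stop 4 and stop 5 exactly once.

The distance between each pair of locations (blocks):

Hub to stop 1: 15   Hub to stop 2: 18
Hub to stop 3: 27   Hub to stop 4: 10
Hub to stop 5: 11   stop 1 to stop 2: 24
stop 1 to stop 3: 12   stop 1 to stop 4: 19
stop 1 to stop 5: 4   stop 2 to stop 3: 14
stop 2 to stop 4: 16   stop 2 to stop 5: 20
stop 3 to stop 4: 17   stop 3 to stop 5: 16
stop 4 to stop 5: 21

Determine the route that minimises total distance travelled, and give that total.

Shortest round trip = 67 blocks.

There are 60 distinct closed tours to check (reversals are equivalent).
Hub - stop 1 - stop 2 - stop 3 - stop 4 - stop 5 - Hub: 15+24+14+17+21+11 = 102
Hub - stop 1 - stop 2 - stop 3 - stop 5 - stop 4 - Hub: 15+24+14+16+21+10 = 100
Hub - stop 1 - stop 2 - stop 4 - stop 3 - stop 5 - Hub: 15+24+16+17+16+11 = 99
Hub - stop 1 - stop 2 - stop 4 - stop 5 - stop 3 - Hub: 15+24+16+21+16+27 = 119
Hub - stop 1 - stop 2 - stop 5 - stop 3 - stop 4 - Hub: 15+24+20+16+17+10 = 102
Hub - stop 1 - stop 2 - stop 5 - stop 4 - stop 3 - Hub: 15+24+20+21+17+27 = 124
Hub - stop 1 - stop 3 - stop 2 - stop 4 - stop 5 - Hub: 15+12+14+16+21+11 = 89
Hub - stop 1 - stop 3 - stop 2 - stop 5 - stop 4 - Hub: 15+12+14+20+21+10 = 92
Hub - stop 1 - stop 3 - stop 4 - stop 2 - stop 5 - Hub: 15+12+17+16+20+11 = 91
Hub - stop 1 - stop 3 - stop 4 - stop 5 - stop 2 - Hub: 15+12+17+21+20+18 = 103
Hub - stop 1 - stop 3 - stop 5 - stop 2 - stop 4 - Hub: 15+12+16+20+16+10 = 89
Hub - stop 1 - stop 3 - stop 5 - stop 4 - stop 2 - Hub: 15+12+16+21+16+18 = 98
Hub - stop 1 - stop 4 - stop 2 - stop 3 - stop 5 - Hub: 15+19+16+14+16+11 = 91
Hub - stop 1 - stop 4 - stop 2 - stop 5 - stop 3 - Hub: 15+19+16+20+16+27 = 113
… (46 more)
Hub - stop 4 - stop 2 - stop 3 - stop 1 - stop 5 - Hub: 10+16+14+12+4+11 = 67  ← best
The minimum is 67.
One optimal route: Hub → stop 4 → stop 2 → stop 3 → stop 1 → stop 5 → Hub (or its reverse).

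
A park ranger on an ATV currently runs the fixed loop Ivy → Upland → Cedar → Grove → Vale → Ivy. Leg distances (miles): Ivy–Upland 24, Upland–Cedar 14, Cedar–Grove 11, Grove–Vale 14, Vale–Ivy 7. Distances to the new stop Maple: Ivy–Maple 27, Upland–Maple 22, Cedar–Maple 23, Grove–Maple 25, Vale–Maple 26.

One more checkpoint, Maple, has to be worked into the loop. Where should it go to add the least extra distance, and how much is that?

Insertion cost between consecutive stops i–j is d(i,Maple) + d(Maple,j) − d(i,j):
  between Ivy and Upland: 27 + 22 − 24 = 25
  between Upland and Cedar: 22 + 23 − 14 = 31
  between Cedar and Grove: 23 + 25 − 11 = 37
  between Grove and Vale: 25 + 26 − 14 = 37
  between Vale and Ivy: 26 + 27 − 7 = 46
Cheapest insertion is between Ivy and Upland, adding 25.
New total = 70 + 25 = 95.

+25 miles — insert Maple between Ivy and Upland.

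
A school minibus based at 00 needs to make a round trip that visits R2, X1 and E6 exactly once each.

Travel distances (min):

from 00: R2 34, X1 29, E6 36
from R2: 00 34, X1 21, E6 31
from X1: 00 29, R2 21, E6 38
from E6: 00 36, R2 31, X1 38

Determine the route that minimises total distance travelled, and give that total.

00 → R2 → X1 → E6 → 00: 34+21+38+36 = 129
00 → R2 → E6 → X1 → 00: 34+31+38+29 = 132
00 → X1 → R2 → E6 → 00: 29+21+31+36 = 117
The minimum is 117.
One optimal route: 00 → X1 → R2 → E6 → 00 (or its reverse).

Shortest round trip = 117 min.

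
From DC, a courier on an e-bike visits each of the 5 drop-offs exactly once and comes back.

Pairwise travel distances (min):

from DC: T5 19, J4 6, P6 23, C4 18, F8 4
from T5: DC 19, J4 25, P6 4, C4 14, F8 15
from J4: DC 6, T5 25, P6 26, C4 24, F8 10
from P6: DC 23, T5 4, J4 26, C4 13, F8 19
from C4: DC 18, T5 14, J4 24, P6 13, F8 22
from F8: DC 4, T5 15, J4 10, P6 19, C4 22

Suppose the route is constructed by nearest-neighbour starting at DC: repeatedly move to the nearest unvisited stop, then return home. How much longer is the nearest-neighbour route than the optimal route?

DC: F8=4, J4=6, C4=18, T5=19, P6=23 ⇒ F8
F8: J4=10, T5=15, P6=19, C4=22 ⇒ J4
J4: C4=24, T5=25, P6=26 ⇒ C4
C4: P6=13, T5=14 ⇒ P6
P6: T5=4 ⇒ T5
NN route DC → F8 → J4 → C4 → P6 → T5 → DC costs 74.
Optimal: DC → J4 → C4 → P6 → T5 → F8 → DC costs 66 (by enumerating all 60 distinct tours).
Excess = 74 − 66 = 8.

8 min longer than the optimal tour.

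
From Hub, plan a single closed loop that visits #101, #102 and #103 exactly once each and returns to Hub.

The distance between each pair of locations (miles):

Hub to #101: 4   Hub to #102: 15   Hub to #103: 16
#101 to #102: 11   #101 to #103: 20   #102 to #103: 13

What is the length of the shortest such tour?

Hub → #101 → #102 → #103 → Hub: 4+11+13+16 = 44
Hub → #101 → #103 → #102 → Hub: 4+20+13+15 = 52
Hub → #102 → #101 → #103 → Hub: 15+11+20+16 = 62
The minimum is 44.
One optimal route: Hub → #101 → #102 → #103 → Hub (or its reverse).

Shortest round trip = 44 miles.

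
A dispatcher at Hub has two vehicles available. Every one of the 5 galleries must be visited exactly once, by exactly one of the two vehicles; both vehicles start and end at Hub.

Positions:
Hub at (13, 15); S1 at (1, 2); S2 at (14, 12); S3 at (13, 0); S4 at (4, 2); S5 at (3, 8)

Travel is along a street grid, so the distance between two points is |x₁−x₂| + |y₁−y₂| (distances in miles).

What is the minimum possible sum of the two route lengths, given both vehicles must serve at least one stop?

Try each way of splitting the stops between the two vehicles (each non-empty) and, for each split, find the best tour for each vehicle:
  {S1} + {S2, S3, S4, S5}: 50 + 52 = 102
  {S2} + {S1, S3, S4, S5}: 8 + 54 = 62
  {S1, S2} + {S3, S4, S5}: 52 + 50 = 102
  {S3} + {S1, S2, S4, S5}: 30 + 52 = 82
  {S1, S3} + {S2, S4, S5}: 54 + 48 = 102
  {S2, S3} + {S1, S4, S5}: 32 + 50 = 82
  … (15 splits in total)
Best: vehicle 1 Hub → S2 → Hub = 8; vehicle 2 Hub → S3 → S4 → S1 → S5 → Hub = 54; combined 62.

62 miles — the smallest possible combined total.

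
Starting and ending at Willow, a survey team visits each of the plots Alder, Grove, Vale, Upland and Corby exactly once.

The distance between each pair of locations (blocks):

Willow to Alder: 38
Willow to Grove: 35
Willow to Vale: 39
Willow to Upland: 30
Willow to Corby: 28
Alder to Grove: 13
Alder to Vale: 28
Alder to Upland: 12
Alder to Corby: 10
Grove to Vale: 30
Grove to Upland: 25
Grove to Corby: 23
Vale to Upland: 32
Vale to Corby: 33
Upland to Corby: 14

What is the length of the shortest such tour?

There are 60 distinct closed tours to check (reversals are equivalent).
Willow→Alder→Grove→Vale→Upland→Corby→Willow: 38+13+30+32+14+28 = 155
Willow→Alder→Grove→Vale→Corby→Upland→Willow: 38+13+30+33+14+30 = 158
Willow→Alder→Grove→Upland→Vale→Corby→Willow: 38+13+25+32+33+28 = 169
Willow→Alder→Grove→Upland→Corby→Vale→Willow: 38+13+25+14+33+39 = 162
Willow→Alder→Grove→Corby→Vale→Upland→Willow: 38+13+23+33+32+30 = 169
Willow→Alder→Grove→Corby→Upland→Vale→Willow: 38+13+23+14+32+39 = 159
Willow→Alder→Vale→Grove→Upland→Corby→Willow: 38+28+30+25+14+28 = 163
Willow→Alder→Vale→Grove→Corby→Upland→Willow: 38+28+30+23+14+30 = 163
Willow→Alder→Vale→Upland→Grove→Corby→Willow: 38+28+32+25+23+28 = 174
Willow→Alder→Vale→Upland→Corby→Grove→Willow: 38+28+32+14+23+35 = 170
Willow→Alder→Vale→Corby→Grove→Upland→Willow: 38+28+33+23+25+30 = 177
Willow→Alder→Vale→Corby→Upland→Grove→Willow: 38+28+33+14+25+35 = 173
Willow→Alder→Upland→Grove→Vale→Corby→Willow: 38+12+25+30+33+28 = 166
Willow→Alder→Upland→Grove→Corby→Vale→Willow: 38+12+25+23+33+39 = 170
… (46 more)
Willow→Vale→Grove→Alder→Upland→Corby→Willow: 39+30+13+12+14+28 = 136  ← best
The minimum is 136.
One optimal route: Willow → Vale → Grove → Alder → Upland → Corby → Willow (or its reverse).

136 blocks — the shortest possible round trip.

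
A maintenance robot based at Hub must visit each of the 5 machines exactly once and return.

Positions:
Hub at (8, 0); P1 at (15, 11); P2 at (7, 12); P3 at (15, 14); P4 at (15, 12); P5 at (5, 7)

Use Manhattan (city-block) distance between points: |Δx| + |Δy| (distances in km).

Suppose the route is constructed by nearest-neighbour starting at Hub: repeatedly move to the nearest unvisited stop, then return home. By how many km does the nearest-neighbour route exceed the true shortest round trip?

Hub: P5=10, P2=13, P1=18, P4=19, P3=21 ⇒ P5
P5: P2=7, P1=14, P4=15, P3=17 ⇒ P2
P2: P4=8, P1=9, P3=10 ⇒ P4
P4: P1=1, P3=2 ⇒ P1
P1: P3=3 ⇒ P3
NN route Hub → P5 → P2 → P4 → P1 → P3 → Hub costs 50.
Optimal: Hub → P1 → P3 → P4 → P2 → P5 → Hub costs 48 (by enumerating all 60 distinct tours).
Excess = 50 − 48 = 2.

Excess over optimum: 2 km.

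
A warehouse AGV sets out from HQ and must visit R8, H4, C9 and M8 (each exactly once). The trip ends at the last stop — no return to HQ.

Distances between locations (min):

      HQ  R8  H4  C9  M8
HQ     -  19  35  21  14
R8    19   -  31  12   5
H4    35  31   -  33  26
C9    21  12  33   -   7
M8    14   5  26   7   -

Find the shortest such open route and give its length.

There are 4! = 24 possible orderings.
HQ→R8→H4→C9→M8: 19+31+33+7 = 90
HQ→R8→H4→M8→C9: 19+31+26+7 = 83
HQ→R8→C9→H4→M8: 19+12+33+26 = 90
HQ→R8→C9→M8→H4: 19+12+7+26 = 64
HQ→R8→M8→H4→C9: 19+5+26+33 = 83
HQ→R8→M8→C9→H4: 19+5+7+33 = 64
HQ→H4→R8→C9→M8: 35+31+12+7 = 85
HQ→H4→R8→M8→C9: 35+31+5+7 = 78
HQ→H4→C9→R8→M8: 35+33+12+5 = 85
HQ→H4→C9→M8→R8: 35+33+7+5 = 80
HQ→H4→M8→R8→C9: 35+26+5+12 = 78
HQ→H4→M8→C9→R8: 35+26+7+12 = 80
HQ→C9→R8→H4→M8: 21+12+31+26 = 90
HQ→C9→R8→M8→H4: 21+12+5+26 = 64
… (10 more)
The minimum is 64.
One shortest path: HQ → R8 → C9 → M8 → H4.

Minimum one-way distance = 64 min.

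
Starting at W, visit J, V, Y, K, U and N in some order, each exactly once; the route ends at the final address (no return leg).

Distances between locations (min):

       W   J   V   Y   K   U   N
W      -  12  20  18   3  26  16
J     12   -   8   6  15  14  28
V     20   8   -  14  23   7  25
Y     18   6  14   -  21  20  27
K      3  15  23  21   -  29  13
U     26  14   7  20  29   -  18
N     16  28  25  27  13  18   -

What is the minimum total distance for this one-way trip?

There are 6! = 720 possible orderings.
W - J - V - Y - K - U - N: 12+8+14+21+29+18 = 102
W - J - V - Y - K - N - U: 12+8+14+21+13+18 = 86
W - J - V - Y - U - K - N: 12+8+14+20+29+13 = 96
W - J - V - Y - U - N - K: 12+8+14+20+18+13 = 85
W - J - V - Y - N - K - U: 12+8+14+27+13+29 = 103
W - J - V - Y - N - U - K: 12+8+14+27+18+29 = 108
W - J - V - K - Y - U - N: 12+8+23+21+20+18 = 102
W - J - V - K - Y - N - U: 12+8+23+21+27+18 = 109
… (712 more)
W - K - N - U - V - J - Y: 3+13+18+7+8+6 = 55  ← best
The minimum is 55.
One shortest path: W → K → N → U → V → J → Y.

Minimum one-way distance = 55 min.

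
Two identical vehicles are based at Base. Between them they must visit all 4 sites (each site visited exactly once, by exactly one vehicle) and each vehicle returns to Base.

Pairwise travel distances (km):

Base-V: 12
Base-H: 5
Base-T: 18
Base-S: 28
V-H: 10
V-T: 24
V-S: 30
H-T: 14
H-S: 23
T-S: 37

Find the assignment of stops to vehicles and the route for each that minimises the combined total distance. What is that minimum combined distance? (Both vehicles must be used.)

Minimum combined distance: 106 km.

There are 2^3 − 1 = 7 ways to divide the 4 stops into two non-empty groups. For each, the best each vehicle can do is its own shortest tour through its group:
  {V} + {H, T, S}: 24 + 83 = 107
  {H} + {V, T, S}: 10 + 97 = 107
  {V, H} + {T, S}: 27 + 83 = 110
  {T} + {V, H, S}: 36 + 70 = 106
  {V, T} + {H, S}: 54 + 56 = 110
  {H, T} + {V, S}: 37 + 70 = 107
  … (7 splits in total)
Best: vehicle 1 Base → T → Base = 36; vehicle 2 Base → V → S → H → Base = 70; combined 106.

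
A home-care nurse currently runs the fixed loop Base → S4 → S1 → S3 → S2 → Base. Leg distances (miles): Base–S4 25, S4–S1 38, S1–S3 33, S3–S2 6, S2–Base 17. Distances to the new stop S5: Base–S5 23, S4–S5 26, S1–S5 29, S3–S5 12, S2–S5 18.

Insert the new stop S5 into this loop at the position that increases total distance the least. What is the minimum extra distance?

Insertion cost between consecutive stops i–j is d(i,S5) + d(S5,j) − d(i,j):
  between Base and S4: 23 + 26 − 25 = 24
  between S4 and S1: 26 + 29 − 38 = 17
  between S1 and S3: 29 + 12 − 33 = 8
  between S3 and S2: 12 + 18 − 6 = 24
  between S2 and Base: 18 + 23 − 17 = 24
Cheapest insertion is between S1 and S3, adding 8.
New total = 119 + 8 = 127.

+8 miles — insert S5 between S1 and S3.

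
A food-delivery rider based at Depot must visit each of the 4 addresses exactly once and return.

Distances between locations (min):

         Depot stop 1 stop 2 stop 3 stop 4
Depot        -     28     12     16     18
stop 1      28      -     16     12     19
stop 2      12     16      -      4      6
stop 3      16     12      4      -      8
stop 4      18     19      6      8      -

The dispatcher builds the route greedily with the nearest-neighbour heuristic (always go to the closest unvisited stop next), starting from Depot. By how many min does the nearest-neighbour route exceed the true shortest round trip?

Excess over optimum: 6 min.

From Depot: stop 2=12, stop 3=16, stop 4=18, stop 1=28 → choose stop 2 (12).
From stop 2: stop 3=4, stop 4=6, stop 1=16 → choose stop 3 (4).
From stop 3: stop 4=8, stop 1=12 → choose stop 4 (8).
From stop 4: stop 1=19 → choose stop 1 (19).
NN route Depot → stop 2 → stop 3 → stop 4 → stop 1 → Depot costs 71.
Optimal: Depot → stop 2 → stop 3 → stop 1 → stop 4 → Depot costs 65 (by enumerating all 12 distinct tours).
Excess = 71 − 65 = 6.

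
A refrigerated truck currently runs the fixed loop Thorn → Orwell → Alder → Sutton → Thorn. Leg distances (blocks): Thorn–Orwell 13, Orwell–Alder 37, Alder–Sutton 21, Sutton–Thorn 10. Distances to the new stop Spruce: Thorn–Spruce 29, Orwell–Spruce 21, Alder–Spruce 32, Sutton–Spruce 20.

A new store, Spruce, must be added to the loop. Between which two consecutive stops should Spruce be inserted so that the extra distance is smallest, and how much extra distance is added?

Insertion cost between consecutive stops i–j is d(i,Spruce) + d(Spruce,j) − d(i,j):
  between Thorn and Orwell: 29 + 21 − 13 = 37
  between Orwell and Alder: 21 + 32 − 37 = 16
  between Alder and Sutton: 32 + 20 − 21 = 31
  between Sutton and Thorn: 20 + 29 − 10 = 39
Cheapest insertion is between Orwell and Alder, adding 16.
New total = 81 + 16 = 97.

+16 blocks — insert Spruce between Orwell and Alder.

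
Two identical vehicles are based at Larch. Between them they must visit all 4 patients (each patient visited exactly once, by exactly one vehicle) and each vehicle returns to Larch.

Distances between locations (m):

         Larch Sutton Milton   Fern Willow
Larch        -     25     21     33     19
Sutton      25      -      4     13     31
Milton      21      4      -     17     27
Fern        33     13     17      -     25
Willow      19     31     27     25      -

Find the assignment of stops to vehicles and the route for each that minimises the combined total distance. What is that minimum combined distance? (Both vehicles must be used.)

109 m — the smallest possible combined total.

There are 2^3 − 1 = 7 ways to divide the 4 stops into two non-empty groups. For each, the best each vehicle can do is its own shortest tour through its group:
  {Sutton} + {Milton, Fern, Willow}: 50 + 82 = 132
  {Milton} + {Sutton, Fern, Willow}: 42 + 82 = 124
  {Sutton, Milton} + {Fern, Willow}: 50 + 77 = 127
  {Fern} + {Sutton, Milton, Willow}: 66 + 75 = 141
  {Sutton, Fern} + {Milton, Willow}: 71 + 67 = 138
  {Milton, Fern} + {Sutton, Willow}: 71 + 75 = 146
  … (7 splits in total)
  {Sutton, Milton, Fern} + {Willow}: 71 + 38 = 109  ← best
Best: vehicle 1 Larch → Milton → Sutton → Fern → Larch = 71; vehicle 2 Larch → Willow → Larch = 38; combined 109.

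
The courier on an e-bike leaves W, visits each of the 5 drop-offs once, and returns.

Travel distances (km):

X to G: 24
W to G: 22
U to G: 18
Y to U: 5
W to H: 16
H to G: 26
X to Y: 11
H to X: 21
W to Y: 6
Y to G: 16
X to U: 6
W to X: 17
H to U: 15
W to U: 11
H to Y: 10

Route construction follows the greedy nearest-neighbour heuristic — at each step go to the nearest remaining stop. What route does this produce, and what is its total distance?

W → [Y:6 / U:11 / H:16 / X:17 / G:22] → Y (6)
Y → [U:5 / H:10 / X:11 / G:16] → U (5)
U → [X:6 / H:15 / G:18] → X (6)
X → [H:21 / G:24] → H (21)
H → [G:26] → G (26)
Return G→W: 22.
Total = 6 + 5 + 6 + 21 + 26 + 22 = 86.

86 km along W → Y → U → X → H → G → W.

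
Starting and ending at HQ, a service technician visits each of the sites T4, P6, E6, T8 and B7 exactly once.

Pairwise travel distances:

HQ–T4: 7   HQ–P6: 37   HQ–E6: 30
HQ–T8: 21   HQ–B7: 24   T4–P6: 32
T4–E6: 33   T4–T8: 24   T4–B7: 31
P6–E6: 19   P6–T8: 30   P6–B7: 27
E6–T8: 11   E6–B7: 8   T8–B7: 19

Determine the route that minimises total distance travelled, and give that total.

106 — the shortest possible round trip.

With 5 stops there are 5!/2 = 60 distinct round trips (a route and its reverse cost the same).
HQ - T4 - P6 - E6 - T8 - B7 - HQ: 7+32+19+11+19+24 = 112
HQ - T4 - P6 - E6 - B7 - T8 - HQ: 7+32+19+8+19+21 = 106
HQ - T4 - P6 - T8 - E6 - B7 - HQ: 7+32+30+11+8+24 = 112
HQ - T4 - P6 - T8 - B7 - E6 - HQ: 7+32+30+19+8+30 = 126
HQ - T4 - P6 - B7 - E6 - T8 - HQ: 7+32+27+8+11+21 = 106
HQ - T4 - P6 - B7 - T8 - E6 - HQ: 7+32+27+19+11+30 = 126
HQ - T4 - E6 - P6 - T8 - B7 - HQ: 7+33+19+30+19+24 = 132
HQ - T4 - E6 - P6 - B7 - T8 - HQ: 7+33+19+27+19+21 = 126
HQ - T4 - E6 - T8 - P6 - B7 - HQ: 7+33+11+30+27+24 = 132
HQ - T4 - E6 - T8 - B7 - P6 - HQ: 7+33+11+19+27+37 = 134
HQ - T4 - E6 - B7 - P6 - T8 - HQ: 7+33+8+27+30+21 = 126
HQ - T4 - E6 - B7 - T8 - P6 - HQ: 7+33+8+19+30+37 = 134
HQ - T4 - T8 - P6 - E6 - B7 - HQ: 7+24+30+19+8+24 = 112
HQ - T4 - T8 - P6 - B7 - E6 - HQ: 7+24+30+27+8+30 = 126
… (46 more)
The minimum is 106.
One optimal route: HQ → T4 → P6 → E6 → B7 → T8 → HQ (or its reverse).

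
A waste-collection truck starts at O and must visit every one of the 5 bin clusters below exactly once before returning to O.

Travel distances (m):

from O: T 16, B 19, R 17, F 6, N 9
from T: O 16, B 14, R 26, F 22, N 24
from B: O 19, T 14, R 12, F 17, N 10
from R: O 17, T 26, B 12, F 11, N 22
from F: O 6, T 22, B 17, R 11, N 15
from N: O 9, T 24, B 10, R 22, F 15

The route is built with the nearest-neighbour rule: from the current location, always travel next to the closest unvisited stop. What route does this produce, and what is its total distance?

From O: distances to unvisited — F=6, N=9, T=16, R=17, B=19. Nearest is F (6).
From F: distances to unvisited — R=11, N=15, B=17, T=22. Nearest is R (11).
From R: distances to unvisited — B=12, N=22, T=26. Nearest is B (12).
From B: distances to unvisited — N=10, T=14. Nearest is N (10).
From N: distances to unvisited — T=24. Nearest is T (24).
Return T→O: 16.
Total = 6 + 11 + 12 + 10 + 24 + 16 = 79.

Nearest-neighbour total = 79 m; route O → F → R → B → N → T → O.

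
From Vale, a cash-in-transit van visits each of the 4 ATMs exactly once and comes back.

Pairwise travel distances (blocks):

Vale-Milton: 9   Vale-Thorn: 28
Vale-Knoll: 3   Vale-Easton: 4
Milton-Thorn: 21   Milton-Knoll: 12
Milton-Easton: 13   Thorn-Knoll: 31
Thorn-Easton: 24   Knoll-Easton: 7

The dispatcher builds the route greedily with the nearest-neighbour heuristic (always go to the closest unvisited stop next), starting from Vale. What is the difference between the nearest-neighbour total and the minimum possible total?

Vale: Knoll=3, Easton=4, Milton=9, Thorn=28 ⇒ Knoll
Knoll: Easton=7, Milton=12, Thorn=31 ⇒ Easton
Easton: Milton=13, Thorn=24 ⇒ Milton
Milton: Thorn=21 ⇒ Thorn
NN route Vale → Knoll → Easton → Milton → Thorn → Vale costs 72.
Optimal: Vale → Milton → Thorn → Easton → Knoll → Vale costs 64 (by enumerating all 12 distinct tours).
Excess = 72 − 64 = 8.

Excess over optimum: 8 blocks.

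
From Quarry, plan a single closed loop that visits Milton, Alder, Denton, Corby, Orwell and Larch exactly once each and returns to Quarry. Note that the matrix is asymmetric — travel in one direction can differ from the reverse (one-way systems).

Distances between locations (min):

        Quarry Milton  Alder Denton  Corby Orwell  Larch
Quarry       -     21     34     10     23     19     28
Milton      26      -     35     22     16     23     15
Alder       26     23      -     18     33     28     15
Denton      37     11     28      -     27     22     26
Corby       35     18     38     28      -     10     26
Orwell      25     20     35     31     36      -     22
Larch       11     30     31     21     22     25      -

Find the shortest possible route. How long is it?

108 min — the shortest possible round trip.

Quarry - Milton - Alder - Denton - Corby - Orwell - Larch - Quarry: 21+35+18+27+10+22+11 = 144
Quarry - Milton - Alder - Denton - Corby - Larch - Orwell - Quarry: 21+35+18+27+26+25+25 = 177
Quarry - Milton - Alder - Denton - Orwell - Corby - Larch - Quarry: 21+35+18+22+36+26+11 = 169
Quarry - Milton - Alder - Denton - Orwell - Larch - Corby - Quarry: 21+35+18+22+22+22+35 = 175
Quarry - Milton - Alder - Denton - Larch - Corby - Orwell - Quarry: 21+35+18+26+22+10+25 = 157
Quarry - Milton - Alder - Denton - Larch - Orwell - Corby - Quarry: 21+35+18+26+25+36+35 = 196
Quarry - Milton - Alder - Corby - Denton - Orwell - Larch - Quarry: 21+35+33+28+22+22+11 = 172
Quarry - Milton - Alder - Corby - Denton - Larch - Orwell - Quarry: 21+35+33+28+26+25+25 = 193
… (712 more)
Quarry - Denton - Milton - Corby - Orwell - Alder - Larch - Quarry: 10+11+16+10+35+15+11 = 108  ← best
The minimum is 108.
One optimal route: Quarry → Denton → Milton → Corby → Orwell → Alder → Larch → Quarry.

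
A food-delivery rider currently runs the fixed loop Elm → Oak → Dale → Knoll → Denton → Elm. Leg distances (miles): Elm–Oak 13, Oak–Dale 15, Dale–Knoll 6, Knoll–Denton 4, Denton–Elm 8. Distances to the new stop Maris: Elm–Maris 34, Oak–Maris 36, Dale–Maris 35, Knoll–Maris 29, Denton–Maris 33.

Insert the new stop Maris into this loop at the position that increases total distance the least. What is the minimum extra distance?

Adding 56 miles by placing Maris on the Oak–Dale leg.

Insertion cost between consecutive stops i–j is d(i,Maris) + d(Maris,j) − d(i,j):
  between Elm and Oak: 34 + 36 − 13 = 57
  between Oak and Dale: 36 + 35 − 15 = 56
  between Dale and Knoll: 35 + 29 − 6 = 58
  between Knoll and Denton: 29 + 33 − 4 = 58
  between Denton and Elm: 33 + 34 − 8 = 59
Cheapest insertion is between Oak and Dale, adding 56.
New total = 46 + 56 = 102.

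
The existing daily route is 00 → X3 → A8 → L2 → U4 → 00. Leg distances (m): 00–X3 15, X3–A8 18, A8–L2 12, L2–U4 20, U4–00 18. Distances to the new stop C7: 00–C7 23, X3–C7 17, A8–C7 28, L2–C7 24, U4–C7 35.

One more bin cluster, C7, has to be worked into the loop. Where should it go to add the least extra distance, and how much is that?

Insertion cost between consecutive stops i–j is d(i,C7) + d(C7,j) − d(i,j):
  between 00 and X3: 23 + 17 − 15 = 25
  between X3 and A8: 17 + 28 − 18 = 27
  between A8 and L2: 28 + 24 − 12 = 40
  between L2 and U4: 24 + 35 − 20 = 39
  between U4 and 00: 35 + 23 − 18 = 40
Cheapest insertion is between 00 and X3, adding 25.
New total = 83 + 25 = 108.

+25 m — insert C7 between 00 and X3.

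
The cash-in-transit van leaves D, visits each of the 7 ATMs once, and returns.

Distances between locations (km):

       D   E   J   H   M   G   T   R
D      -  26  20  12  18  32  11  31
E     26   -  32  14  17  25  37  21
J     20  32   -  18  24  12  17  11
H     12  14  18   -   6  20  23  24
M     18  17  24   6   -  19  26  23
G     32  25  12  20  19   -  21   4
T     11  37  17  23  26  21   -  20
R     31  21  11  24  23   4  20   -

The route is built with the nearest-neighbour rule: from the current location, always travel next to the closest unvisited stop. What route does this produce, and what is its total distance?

D → [T:11 / H:12 / M:18 / J:20 / E:26 / R:31 / G:32] → T (11)
T → [J:17 / R:20 / G:21 / H:23 / M:26 / E:37] → J (17)
J → [R:11 / G:12 / H:18 / M:24 / E:32] → R (11)
R → [G:4 / E:21 / M:23 / H:24] → G (4)
G → [M:19 / H:20 / E:25] → M (19)
M → [H:6 / E:17] → H (6)
H → [E:14] → E (14)
Return E→D: 26.
Total = 11 + 17 + 11 + 4 + 19 + 6 + 14 + 26 = 108.

Total distance 108 km via the nearest-neighbour route D → T → J → R → G → M → H → E → D.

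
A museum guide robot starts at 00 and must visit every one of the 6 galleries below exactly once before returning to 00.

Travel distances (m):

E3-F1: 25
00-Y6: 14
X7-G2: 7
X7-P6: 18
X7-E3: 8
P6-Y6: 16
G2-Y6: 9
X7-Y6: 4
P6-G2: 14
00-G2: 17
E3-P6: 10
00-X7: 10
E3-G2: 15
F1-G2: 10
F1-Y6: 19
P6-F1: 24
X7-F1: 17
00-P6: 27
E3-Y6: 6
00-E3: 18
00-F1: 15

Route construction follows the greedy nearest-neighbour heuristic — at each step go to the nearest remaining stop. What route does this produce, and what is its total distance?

At 00 the remaining stops are X7 10, Y6 14, F1 15, G2 17, E3 18, P6 27; go to X7.
At X7 the remaining stops are Y6 4, G2 7, E3 8, F1 17, P6 18; go to Y6.
At Y6 the remaining stops are E3 6, G2 9, P6 16, F1 19; go to E3.
At E3 the remaining stops are P6 10, G2 15, F1 25; go to P6.
At P6 the remaining stops are G2 14, F1 24; go to G2.
At G2 the remaining stops are F1 10; go to F1.
Return F1→00: 15.
Total = 10 + 4 + 6 + 10 + 14 + 10 + 15 = 69.

Nearest-neighbour total = 69 m; route 00 → X7 → Y6 → E3 → P6 → G2 → F1 → 00.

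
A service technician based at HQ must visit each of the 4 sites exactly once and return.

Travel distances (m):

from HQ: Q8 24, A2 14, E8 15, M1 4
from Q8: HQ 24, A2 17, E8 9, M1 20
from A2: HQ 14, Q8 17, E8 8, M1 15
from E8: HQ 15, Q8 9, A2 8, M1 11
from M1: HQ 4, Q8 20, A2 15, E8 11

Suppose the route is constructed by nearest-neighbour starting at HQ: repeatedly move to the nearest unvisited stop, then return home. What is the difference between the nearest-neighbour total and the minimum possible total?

9 m longer than the optimal tour.

HQ: M1=4, A2=14, E8=15, Q8=24 ⇒ M1
M1: E8=11, A2=15, Q8=20 ⇒ E8
E8: A2=8, Q8=9 ⇒ A2
A2: Q8=17 ⇒ Q8
NN route HQ → M1 → E8 → A2 → Q8 → HQ costs 64.
Optimal: HQ → A2 → Q8 → E8 → M1 → HQ costs 55 (by enumerating all 12 distinct tours).
Excess = 64 − 55 = 9.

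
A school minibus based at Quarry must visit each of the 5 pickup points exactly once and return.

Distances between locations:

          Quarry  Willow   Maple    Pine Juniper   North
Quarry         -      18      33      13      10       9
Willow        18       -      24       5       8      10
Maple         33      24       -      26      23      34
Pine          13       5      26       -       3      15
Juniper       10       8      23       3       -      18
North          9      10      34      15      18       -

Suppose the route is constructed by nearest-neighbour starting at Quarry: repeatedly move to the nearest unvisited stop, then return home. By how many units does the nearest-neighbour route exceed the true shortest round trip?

Quarry: North=9, Juniper=10, Pine=13, Willow=18, Maple=33 ⇒ North
North: Willow=10, Pine=15, Juniper=18, Maple=34 ⇒ Willow
Willow: Pine=5, Juniper=8, Maple=24 ⇒ Pine
Pine: Juniper=3, Maple=26 ⇒ Juniper
Juniper: Maple=23 ⇒ Maple
NN route Quarry → North → Willow → Pine → Juniper → Maple → Quarry costs 83.
Optimal: Quarry → Pine → Juniper → Maple → Willow → North → Quarry costs 82 (by enumerating all 60 distinct tours).
Excess = 83 − 82 = 1.

1 longer than the optimal tour.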